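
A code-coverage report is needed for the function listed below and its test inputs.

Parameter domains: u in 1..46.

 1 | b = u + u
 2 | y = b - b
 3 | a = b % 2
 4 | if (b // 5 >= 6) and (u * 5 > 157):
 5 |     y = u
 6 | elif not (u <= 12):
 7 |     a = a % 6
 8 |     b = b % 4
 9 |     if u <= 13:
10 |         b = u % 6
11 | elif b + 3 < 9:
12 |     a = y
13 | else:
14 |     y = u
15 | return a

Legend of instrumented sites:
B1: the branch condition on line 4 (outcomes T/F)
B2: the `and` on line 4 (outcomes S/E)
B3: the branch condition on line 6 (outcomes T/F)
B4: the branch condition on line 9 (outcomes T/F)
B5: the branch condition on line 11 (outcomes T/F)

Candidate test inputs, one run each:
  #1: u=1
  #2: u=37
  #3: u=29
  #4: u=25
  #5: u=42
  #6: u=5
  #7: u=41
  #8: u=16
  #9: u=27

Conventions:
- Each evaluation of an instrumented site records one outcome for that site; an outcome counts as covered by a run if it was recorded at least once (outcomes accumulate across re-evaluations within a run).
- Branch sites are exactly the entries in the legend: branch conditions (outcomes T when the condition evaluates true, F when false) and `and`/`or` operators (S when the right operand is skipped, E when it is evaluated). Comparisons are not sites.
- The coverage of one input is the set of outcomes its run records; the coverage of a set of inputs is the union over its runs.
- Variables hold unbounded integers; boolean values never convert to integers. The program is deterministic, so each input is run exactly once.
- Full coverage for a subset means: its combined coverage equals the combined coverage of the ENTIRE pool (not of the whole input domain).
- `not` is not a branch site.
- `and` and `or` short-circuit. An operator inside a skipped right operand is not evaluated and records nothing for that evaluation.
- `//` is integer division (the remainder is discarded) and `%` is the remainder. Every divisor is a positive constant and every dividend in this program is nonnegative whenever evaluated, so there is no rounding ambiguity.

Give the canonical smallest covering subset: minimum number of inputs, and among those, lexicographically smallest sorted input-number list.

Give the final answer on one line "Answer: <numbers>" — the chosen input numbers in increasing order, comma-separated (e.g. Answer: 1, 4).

input #1 (u=1): events B2->S, B1->F, B3->F, B5->T; covers B1=F, B2=S, B3=F, B5=T
input #2 (u=37): events B2->E, B1->T; covers B1=T, B2=E
input #3 (u=29): events B2->E, B1->F, B3->T, B4->F; covers B1=F, B2=E, B3=T, B4=F
input #4 (u=25): events B2->E, B1->F, B3->T, B4->F; covers B1=F, B2=E, B3=T, B4=F
input #5 (u=42): events B2->E, B1->T; covers B1=T, B2=E
input #6 (u=5): events B2->S, B1->F, B3->F, B5->F; covers B1=F, B2=S, B3=F, B5=F
input #7 (u=41): events B2->E, B1->T; covers B1=T, B2=E
input #8 (u=16): events B2->E, B1->F, B3->T, B4->F; covers B1=F, B2=E, B3=T, B4=F
input #9 (u=27): events B2->E, B1->F, B3->T, B4->F; covers B1=F, B2=E, B3=T, B4=F
union over all inputs: B1=T, B1=F, B2=S, B2=E, B3=T, B3=F, B4=F, B5=T, B5=F (9 outcomes)
checked all size-1 subsets: none covers 9 outcomes (max 4/9)
checked all size-2 subsets: none covers 9 outcomes (max 7/9)
checked all size-3 subsets: none covers 9 outcomes (max 8/9)
at size 4, {1, 2, 3, 6} reaches all 9 outcomes; every lexicographically earlier size-4 subset fails

Answer: 1, 2, 3, 6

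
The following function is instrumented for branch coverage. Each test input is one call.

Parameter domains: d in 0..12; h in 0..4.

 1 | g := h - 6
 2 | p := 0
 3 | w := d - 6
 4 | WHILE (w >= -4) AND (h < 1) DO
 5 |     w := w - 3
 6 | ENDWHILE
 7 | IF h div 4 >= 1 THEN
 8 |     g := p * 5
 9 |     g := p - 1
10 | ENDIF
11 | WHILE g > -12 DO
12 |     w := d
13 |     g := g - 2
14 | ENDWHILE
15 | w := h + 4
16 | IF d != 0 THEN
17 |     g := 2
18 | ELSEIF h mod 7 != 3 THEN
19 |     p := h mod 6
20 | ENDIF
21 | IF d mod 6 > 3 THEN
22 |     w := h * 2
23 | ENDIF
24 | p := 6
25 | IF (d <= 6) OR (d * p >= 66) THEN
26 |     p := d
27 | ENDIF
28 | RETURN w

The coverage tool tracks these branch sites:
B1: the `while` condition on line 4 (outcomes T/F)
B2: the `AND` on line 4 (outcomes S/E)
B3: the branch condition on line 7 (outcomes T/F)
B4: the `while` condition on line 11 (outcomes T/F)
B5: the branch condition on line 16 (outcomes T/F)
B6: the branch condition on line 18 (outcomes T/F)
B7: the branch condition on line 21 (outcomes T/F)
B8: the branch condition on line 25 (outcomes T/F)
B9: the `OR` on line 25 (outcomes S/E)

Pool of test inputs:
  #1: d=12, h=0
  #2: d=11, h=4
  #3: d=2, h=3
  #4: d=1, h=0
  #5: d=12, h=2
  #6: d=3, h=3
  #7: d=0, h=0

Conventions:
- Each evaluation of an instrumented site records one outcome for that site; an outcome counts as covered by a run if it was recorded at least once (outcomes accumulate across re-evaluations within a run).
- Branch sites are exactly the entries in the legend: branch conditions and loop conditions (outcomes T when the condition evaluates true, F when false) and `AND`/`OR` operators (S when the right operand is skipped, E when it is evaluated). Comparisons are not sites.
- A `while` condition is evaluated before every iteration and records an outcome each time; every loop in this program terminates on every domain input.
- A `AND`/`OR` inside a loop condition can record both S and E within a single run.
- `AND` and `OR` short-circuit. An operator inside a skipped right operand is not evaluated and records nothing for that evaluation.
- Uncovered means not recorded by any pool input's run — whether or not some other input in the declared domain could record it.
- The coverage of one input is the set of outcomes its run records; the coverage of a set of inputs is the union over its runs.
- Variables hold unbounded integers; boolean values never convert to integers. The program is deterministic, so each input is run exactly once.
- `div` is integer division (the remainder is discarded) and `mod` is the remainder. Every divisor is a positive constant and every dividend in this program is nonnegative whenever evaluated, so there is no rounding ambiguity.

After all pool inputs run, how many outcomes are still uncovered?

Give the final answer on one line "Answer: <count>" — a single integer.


input #1 (d=12, h=0): events B2->E, B1->T, B2->E, B1->T, B2->E, B1->T, B2->E, B1->T, B2->S, B1->F, B3->F, B4->T, B4->T, B4->T, ...; covers B1=T, B1=F, B2=S, B2=E, B3=F, B4=T, B4=F, B5=T, B7=F, B8=T, B9=E
input #2 (d=11, h=4): events B2->E, B1->F, B3->T, B4->T, B4->T, B4->T, B4->T, B4->T, B4->T, B4->F, B5->T, B7->T, B9->E, B8->T; covers B1=F, B2=E, B3=T, B4=T, B4=F, B5=T, B7=T, B8=T, B9=E
input #3 (d=2, h=3): events B2->E, B1->F, B3->F, B4->T, B4->T, B4->T, B4->T, B4->T, B4->F, B5->T, B7->F, B9->S, B8->T; covers B1=F, B2=E, B3=F, B4=T, B4=F, B5=T, B7=F, B8=T, B9=S
input #4 (d=1, h=0): events B2->S, B1->F, B3->F, B4->T, B4->T, B4->T, B4->F, B5->T, B7->F, B9->S, B8->T; covers B1=F, B2=S, B3=F, B4=T, B4=F, B5=T, B7=F, B8=T, B9=S
input #5 (d=12, h=2): events B2->E, B1->F, B3->F, B4->T, B4->T, B4->T, B4->T, B4->F, B5->T, B7->F, B9->E, B8->T; covers B1=F, B2=E, B3=F, B4=T, B4=F, B5=T, B7=F, B8=T, B9=E
input #6 (d=3, h=3): events B2->E, B1->F, B3->F, B4->T, B4->T, B4->T, B4->T, B4->T, B4->F, B5->T, B7->F, B9->S, B8->T; covers B1=F, B2=E, B3=F, B4=T, B4=F, B5=T, B7=F, B8=T, B9=S
input #7 (d=0, h=0): events B2->S, B1->F, B3->F, B4->T, B4->T, B4->T, B4->F, B5->F, B6->T, B7->F, B9->S, B8->T; covers B1=F, B2=S, B3=F, B4=T, B4=F, B5=F, B6=T, B7=F, B8=T, B9=S
union over the pool: B1=T, B1=F, B2=S, B2=E, B3=T, B3=F, B4=T, B4=F, B5=T, B5=F, B6=T, B7=T, B7=F, B8=T, B9=S, B9=E
uncovered (2 of 18): B6=F, B8=F
Answer: 2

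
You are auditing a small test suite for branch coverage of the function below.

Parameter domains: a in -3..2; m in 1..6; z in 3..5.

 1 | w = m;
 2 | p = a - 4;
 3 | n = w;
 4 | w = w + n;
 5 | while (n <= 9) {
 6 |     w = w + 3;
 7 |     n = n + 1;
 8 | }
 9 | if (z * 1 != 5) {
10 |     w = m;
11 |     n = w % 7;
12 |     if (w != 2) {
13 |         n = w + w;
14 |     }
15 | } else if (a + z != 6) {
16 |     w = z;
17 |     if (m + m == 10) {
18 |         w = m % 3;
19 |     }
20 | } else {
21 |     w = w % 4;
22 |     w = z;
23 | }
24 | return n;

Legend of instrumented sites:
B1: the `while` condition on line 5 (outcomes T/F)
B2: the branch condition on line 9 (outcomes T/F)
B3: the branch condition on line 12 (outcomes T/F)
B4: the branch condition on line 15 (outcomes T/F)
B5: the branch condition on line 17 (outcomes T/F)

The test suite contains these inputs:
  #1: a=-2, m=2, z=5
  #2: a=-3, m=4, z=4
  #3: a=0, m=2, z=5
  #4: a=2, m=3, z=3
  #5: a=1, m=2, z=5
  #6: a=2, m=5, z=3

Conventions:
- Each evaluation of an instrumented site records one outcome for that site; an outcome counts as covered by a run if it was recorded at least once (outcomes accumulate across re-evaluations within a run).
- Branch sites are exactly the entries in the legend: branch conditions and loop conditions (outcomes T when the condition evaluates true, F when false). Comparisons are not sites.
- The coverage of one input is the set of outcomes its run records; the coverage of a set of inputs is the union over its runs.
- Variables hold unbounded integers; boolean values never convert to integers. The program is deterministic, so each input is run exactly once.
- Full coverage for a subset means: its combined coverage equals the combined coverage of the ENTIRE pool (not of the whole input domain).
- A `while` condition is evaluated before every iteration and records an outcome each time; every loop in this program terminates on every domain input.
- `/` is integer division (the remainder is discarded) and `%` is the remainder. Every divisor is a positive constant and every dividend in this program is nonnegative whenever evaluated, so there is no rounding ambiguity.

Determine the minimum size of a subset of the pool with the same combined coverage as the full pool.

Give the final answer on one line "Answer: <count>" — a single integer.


run #1 (a=-2, m=2, z=5) records B1=T, B1=F, B2=F, B4=T, B5=F
run #2 (a=-3, m=4, z=4) records B1=T, B1=F, B2=T, B3=T
run #3 (a=0, m=2, z=5) records B1=T, B1=F, B2=F, B4=T, B5=F
run #4 (a=2, m=3, z=3) records B1=T, B1=F, B2=T, B3=T
run #5 (a=1, m=2, z=5) records B1=T, B1=F, B2=F, B4=F
run #6 (a=2, m=5, z=3) records B1=T, B1=F, B2=T, B3=T
union over all inputs: B1=T, B1=F, B2=T, B2=F, B3=T, B4=T, B4=F, B5=F (8 outcomes)
every size-1 subset falls short of the 8 outcomes (best: 5/8)
every size-2 subset falls short of the 8 outcomes (best: 7/8)
inputs {1, 2, 5} (size 3) cover everything; no size-3 subset with a lexicographically smaller index list covers all 8
Answer: 3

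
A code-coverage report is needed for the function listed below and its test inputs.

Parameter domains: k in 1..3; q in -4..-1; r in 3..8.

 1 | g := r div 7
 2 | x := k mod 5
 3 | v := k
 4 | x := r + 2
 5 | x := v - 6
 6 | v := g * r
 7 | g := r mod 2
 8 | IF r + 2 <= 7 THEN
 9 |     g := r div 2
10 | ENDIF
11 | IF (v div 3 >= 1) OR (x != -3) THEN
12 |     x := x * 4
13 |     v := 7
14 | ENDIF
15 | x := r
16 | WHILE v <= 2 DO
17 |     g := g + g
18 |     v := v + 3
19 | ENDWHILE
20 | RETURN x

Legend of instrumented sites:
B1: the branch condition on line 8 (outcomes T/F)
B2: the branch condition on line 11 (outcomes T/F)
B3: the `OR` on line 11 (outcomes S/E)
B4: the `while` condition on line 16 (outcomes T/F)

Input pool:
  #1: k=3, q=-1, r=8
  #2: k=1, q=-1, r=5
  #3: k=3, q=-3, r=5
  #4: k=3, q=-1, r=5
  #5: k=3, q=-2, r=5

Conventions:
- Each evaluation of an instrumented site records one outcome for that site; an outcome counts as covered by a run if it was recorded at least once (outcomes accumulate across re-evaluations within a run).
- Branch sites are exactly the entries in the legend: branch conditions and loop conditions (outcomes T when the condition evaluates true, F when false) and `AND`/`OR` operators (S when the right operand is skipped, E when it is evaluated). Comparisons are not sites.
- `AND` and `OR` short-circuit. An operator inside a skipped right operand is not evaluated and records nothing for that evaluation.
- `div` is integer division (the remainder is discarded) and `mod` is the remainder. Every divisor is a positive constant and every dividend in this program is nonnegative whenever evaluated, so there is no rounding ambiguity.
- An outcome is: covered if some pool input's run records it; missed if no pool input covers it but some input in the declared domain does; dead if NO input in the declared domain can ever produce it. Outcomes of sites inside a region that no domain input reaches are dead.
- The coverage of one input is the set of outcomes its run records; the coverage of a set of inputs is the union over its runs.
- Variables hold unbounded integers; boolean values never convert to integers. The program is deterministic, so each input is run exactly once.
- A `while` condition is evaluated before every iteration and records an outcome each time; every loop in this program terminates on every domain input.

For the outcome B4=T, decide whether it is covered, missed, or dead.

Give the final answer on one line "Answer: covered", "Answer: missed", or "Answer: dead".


B4=T is recorded by pool input(s) 3, 4, 5 -> covered
Answer: covered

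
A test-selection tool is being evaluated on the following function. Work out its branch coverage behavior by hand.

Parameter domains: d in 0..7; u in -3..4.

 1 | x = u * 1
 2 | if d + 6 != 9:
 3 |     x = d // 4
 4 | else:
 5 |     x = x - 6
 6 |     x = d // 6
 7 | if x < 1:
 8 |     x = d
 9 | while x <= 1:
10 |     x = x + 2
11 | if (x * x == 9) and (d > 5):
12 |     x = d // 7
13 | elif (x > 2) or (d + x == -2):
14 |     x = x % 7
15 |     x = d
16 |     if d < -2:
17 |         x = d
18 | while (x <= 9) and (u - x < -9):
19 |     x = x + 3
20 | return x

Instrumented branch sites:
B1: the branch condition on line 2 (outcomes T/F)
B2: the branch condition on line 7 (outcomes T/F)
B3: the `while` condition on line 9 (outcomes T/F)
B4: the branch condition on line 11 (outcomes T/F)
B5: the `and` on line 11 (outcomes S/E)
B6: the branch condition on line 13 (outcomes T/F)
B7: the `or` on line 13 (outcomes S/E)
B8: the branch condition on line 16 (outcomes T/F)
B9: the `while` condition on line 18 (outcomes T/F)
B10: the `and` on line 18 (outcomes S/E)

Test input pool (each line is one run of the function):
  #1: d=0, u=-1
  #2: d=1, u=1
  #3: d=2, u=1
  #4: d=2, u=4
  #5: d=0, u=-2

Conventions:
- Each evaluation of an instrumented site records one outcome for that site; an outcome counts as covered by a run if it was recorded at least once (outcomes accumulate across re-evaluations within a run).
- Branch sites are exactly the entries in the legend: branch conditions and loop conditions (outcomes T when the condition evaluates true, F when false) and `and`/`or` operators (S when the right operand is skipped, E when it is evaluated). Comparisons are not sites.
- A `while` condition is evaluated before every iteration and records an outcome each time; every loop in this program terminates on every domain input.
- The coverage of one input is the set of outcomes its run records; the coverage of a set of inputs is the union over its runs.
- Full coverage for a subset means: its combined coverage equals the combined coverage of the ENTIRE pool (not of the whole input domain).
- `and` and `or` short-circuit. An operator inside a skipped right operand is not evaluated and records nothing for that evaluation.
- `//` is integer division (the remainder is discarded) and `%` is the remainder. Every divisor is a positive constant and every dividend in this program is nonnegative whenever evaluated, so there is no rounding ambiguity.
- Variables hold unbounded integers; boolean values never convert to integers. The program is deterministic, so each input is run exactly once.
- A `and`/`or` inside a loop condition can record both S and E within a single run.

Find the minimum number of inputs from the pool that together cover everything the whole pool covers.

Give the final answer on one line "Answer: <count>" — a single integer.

run #1 (d=0, u=-1) runs B1->T, B2->T, B3->T, B3->F, B5->S, B4->F, B7->E, B6->F, B10->E, B9->F; records B1=T, B2=T, B3=T, B3=F, B4=F, B5=S, B6=F, B7=E, B9=F, B10=E
run #2 (d=1, u=1) runs B1->T, B2->T, B3->T, B3->F, B5->E, B4->F, B7->S, B6->T, B8->F, B10->E, B9->F; records B1=T, B2=T, B3=T, B3=F, B4=F, B5=E, B6=T, B7=S, B8=F, B9=F, B10=E
run #3 (d=2, u=1) runs B1->T, B2->T, B3->F, B5->S, B4->F, B7->E, B6->F, B10->E, B9->F; records B1=T, B2=T, B3=F, B4=F, B5=S, B6=F, B7=E, B9=F, B10=E
run #4 (d=2, u=4) runs B1->T, B2->T, B3->F, B5->S, B4->F, B7->E, B6->F, B10->E, B9->F; records B1=T, B2=T, B3=F, B4=F, B5=S, B6=F, B7=E, B9=F, B10=E
run #5 (d=0, u=-2) runs B1->T, B2->T, B3->T, B3->F, B5->S, B4->F, B7->E, B6->F, B10->E, B9->F; records B1=T, B2=T, B3=T, B3=F, B4=F, B5=S, B6=F, B7=E, B9=F, B10=E
pool-wide coverage (14 outcomes): B1=T, B2=T, B3=T, B3=F, B4=F, B5=S, B5=E, B6=T, B6=F, B7=S, B7=E, B8=F, B9=F, B10=E
no size-1 subset reaches all 14 outcomes (best union: 11/14)
the canonical winner is {1, 2}: size 2, full 14-outcome coverage, earliest index list among size-2 covers

Answer: 2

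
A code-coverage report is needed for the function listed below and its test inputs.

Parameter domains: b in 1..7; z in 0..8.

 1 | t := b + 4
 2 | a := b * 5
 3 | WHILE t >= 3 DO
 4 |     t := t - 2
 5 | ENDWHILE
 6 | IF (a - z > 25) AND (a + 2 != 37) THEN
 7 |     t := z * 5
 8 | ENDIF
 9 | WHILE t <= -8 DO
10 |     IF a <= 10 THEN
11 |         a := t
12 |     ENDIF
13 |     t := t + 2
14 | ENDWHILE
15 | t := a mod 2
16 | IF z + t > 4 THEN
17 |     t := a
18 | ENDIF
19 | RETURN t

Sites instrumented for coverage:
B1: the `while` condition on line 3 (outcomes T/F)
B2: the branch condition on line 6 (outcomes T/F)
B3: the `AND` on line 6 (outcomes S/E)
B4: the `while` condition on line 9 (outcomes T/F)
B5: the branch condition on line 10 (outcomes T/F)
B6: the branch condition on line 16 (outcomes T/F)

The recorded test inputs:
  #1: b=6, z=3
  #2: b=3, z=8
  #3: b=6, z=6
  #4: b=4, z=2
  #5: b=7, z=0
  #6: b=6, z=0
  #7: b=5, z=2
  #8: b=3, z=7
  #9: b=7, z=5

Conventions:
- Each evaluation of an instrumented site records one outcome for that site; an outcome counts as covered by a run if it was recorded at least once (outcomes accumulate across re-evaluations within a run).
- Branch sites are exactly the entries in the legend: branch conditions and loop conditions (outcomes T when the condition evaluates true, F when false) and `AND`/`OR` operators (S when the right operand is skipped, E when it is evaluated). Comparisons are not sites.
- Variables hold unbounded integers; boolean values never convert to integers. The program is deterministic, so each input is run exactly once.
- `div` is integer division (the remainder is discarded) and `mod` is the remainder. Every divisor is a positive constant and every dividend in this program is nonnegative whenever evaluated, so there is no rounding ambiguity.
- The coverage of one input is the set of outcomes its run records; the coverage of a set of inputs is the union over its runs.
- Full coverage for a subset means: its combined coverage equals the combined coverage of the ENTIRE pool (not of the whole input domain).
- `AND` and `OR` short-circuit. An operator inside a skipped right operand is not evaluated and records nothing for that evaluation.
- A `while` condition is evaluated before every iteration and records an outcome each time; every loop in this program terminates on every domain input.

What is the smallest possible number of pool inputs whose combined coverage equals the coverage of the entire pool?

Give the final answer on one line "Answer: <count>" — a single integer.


run #1 (b=6, z=3) runs B1->T, B1->T, B1->T, B1->T, B1->F, B3->E, B2->T, B4->F, B6->F; records B1=T, B1=F, B2=T, B3=E, B4=F, B6=F
run #2 (b=3, z=8) runs B1->T, B1->T, B1->T, B1->F, B3->S, B2->F, B4->F, B6->T; records B1=T, B1=F, B2=F, B3=S, B4=F, B6=T
run #3 (b=6, z=6) runs B1->T, B1->T, B1->T, B1->T, B1->F, B3->S, B2->F, B4->F, B6->T; records B1=T, B1=F, B2=F, B3=S, B4=F, B6=T
run #4 (b=4, z=2) runs B1->T, B1->T, B1->T, B1->F, B3->S, B2->F, B4->F, B6->F; records B1=T, B1=F, B2=F, B3=S, B4=F, B6=F
run #5 (b=7, z=0) runs B1->T, B1->T, B1->T, B1->T, B1->T, B1->F, B3->E, B2->F, B4->F, B6->F; records B1=T, B1=F, B2=F, B3=E, B4=F, B6=F
run #6 (b=6, z=0) runs B1->T, B1->T, B1->T, B1->T, B1->F, B3->E, B2->T, B4->F, B6->F; records B1=T, B1=F, B2=T, B3=E, B4=F, B6=F
run #7 (b=5, z=2) runs B1->T, B1->T, B1->T, B1->T, B1->F, B3->S, B2->F, B4->F, B6->F; records B1=T, B1=F, B2=F, B3=S, B4=F, B6=F
run #8 (b=3, z=7) runs B1->T, B1->T, B1->T, B1->F, B3->S, B2->F, B4->F, B6->T; records B1=T, B1=F, B2=F, B3=S, B4=F, B6=T
run #9 (b=7, z=5) runs B1->T, B1->T, B1->T, B1->T, B1->T, B1->F, B3->E, B2->F, B4->F, B6->T; records B1=T, B1=F, B2=F, B3=E, B4=F, B6=T
the full pool covers 9 outcomes: B1=T, B1=F, B2=T, B2=F, B3=S, B3=E, B4=F, B6=T, B6=F
no size-1 subset reaches all 9 outcomes (best union: 6/9)
size 2: inputs {1, 2} cover all 9 outcomes, and no lexicographically smaller subset of this size does
Answer: 2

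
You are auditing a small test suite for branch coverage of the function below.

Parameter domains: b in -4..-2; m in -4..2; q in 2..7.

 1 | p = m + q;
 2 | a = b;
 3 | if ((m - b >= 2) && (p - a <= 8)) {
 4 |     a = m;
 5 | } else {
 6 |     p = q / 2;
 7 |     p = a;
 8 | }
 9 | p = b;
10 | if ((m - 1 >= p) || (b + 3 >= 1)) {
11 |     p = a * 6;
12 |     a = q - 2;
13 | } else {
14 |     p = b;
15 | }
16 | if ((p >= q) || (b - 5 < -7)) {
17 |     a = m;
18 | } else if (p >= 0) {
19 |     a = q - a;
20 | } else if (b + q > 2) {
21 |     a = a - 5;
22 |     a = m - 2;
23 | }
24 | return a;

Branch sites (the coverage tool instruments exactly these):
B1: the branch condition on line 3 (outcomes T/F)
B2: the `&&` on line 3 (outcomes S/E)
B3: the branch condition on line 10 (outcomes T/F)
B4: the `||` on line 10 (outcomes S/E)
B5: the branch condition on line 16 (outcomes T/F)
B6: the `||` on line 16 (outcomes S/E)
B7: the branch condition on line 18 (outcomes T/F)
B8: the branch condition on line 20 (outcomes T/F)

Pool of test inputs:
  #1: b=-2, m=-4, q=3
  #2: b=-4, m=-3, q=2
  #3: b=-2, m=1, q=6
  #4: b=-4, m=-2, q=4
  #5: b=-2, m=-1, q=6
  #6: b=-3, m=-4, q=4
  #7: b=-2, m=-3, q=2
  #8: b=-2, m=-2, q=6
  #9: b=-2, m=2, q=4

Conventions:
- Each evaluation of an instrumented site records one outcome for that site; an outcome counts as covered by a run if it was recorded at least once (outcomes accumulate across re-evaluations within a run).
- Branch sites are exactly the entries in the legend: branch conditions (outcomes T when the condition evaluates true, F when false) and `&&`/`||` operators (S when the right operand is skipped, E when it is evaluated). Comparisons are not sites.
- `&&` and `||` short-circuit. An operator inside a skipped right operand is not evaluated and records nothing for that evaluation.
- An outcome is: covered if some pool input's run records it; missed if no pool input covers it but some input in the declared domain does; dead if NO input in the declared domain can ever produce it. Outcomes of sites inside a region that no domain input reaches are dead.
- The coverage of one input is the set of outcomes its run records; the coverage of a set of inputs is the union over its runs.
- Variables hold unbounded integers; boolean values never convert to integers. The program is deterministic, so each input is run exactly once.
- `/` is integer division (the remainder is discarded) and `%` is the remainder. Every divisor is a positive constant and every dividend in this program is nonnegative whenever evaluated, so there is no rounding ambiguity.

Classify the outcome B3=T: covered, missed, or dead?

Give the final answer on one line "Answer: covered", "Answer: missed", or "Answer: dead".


B3=T is recorded by pool input(s) 1, 2, 3, 4, 5, 7, 8, 9 -> covered
Answer: covered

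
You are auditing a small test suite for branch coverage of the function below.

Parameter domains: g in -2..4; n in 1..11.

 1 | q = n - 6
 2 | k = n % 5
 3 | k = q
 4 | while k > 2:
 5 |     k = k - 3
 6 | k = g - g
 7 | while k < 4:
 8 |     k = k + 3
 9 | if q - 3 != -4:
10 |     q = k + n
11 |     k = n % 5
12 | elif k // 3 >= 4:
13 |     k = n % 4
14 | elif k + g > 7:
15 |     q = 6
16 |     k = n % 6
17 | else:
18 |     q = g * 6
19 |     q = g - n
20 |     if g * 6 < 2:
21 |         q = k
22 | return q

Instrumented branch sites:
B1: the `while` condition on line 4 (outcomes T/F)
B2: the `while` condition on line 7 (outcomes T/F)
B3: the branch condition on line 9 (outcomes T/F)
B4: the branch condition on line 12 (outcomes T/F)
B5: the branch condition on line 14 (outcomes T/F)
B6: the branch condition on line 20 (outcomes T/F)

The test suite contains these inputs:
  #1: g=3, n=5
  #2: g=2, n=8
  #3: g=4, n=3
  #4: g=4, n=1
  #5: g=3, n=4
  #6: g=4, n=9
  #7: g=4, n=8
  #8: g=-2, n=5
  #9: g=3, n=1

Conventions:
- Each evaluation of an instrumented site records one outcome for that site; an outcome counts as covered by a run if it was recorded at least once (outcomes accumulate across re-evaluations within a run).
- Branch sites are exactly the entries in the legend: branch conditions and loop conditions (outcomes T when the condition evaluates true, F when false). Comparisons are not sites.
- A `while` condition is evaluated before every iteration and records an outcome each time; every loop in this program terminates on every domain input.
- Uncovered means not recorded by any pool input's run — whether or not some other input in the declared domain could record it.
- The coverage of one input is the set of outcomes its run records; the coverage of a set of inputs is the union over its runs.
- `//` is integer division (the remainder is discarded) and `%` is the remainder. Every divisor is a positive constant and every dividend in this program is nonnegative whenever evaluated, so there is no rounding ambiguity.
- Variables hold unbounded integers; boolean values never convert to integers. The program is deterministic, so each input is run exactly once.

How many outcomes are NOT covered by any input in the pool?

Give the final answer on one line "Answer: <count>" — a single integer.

test 1 (g=3, n=5) fires B1->F, B2->T, B2->T, B2->F, B3->F, B4->F, B5->T; hits B1=F, B2=T, B2=F, B3=F, B4=F, B5=T
test 2 (g=2, n=8) fires B1->F, B2->T, B2->T, B2->F, B3->T; hits B1=F, B2=T, B2=F, B3=T
test 3 (g=4, n=3) fires B1->F, B2->T, B2->T, B2->F, B3->T; hits B1=F, B2=T, B2=F, B3=T
test 4 (g=4, n=1) fires B1->F, B2->T, B2->T, B2->F, B3->T; hits B1=F, B2=T, B2=F, B3=T
test 5 (g=3, n=4) fires B1->F, B2->T, B2->T, B2->F, B3->T; hits B1=F, B2=T, B2=F, B3=T
test 6 (g=4, n=9) fires B1->T, B1->F, B2->T, B2->T, B2->F, B3->T; hits B1=T, B1=F, B2=T, B2=F, B3=T
test 7 (g=4, n=8) fires B1->F, B2->T, B2->T, B2->F, B3->T; hits B1=F, B2=T, B2=F, B3=T
test 8 (g=-2, n=5) fires B1->F, B2->T, B2->T, B2->F, B3->F, B4->F, B5->F, B6->T; hits B1=F, B2=T, B2=F, B3=F, B4=F, B5=F, B6=T
test 9 (g=3, n=1) fires B1->F, B2->T, B2->T, B2->F, B3->T; hits B1=F, B2=T, B2=F, B3=T
union over the pool: B1=T, B1=F, B2=T, B2=F, B3=T, B3=F, B4=F, B5=T, B5=F, B6=T
uncovered (2 of 12): B4=T, B6=F

Answer: 2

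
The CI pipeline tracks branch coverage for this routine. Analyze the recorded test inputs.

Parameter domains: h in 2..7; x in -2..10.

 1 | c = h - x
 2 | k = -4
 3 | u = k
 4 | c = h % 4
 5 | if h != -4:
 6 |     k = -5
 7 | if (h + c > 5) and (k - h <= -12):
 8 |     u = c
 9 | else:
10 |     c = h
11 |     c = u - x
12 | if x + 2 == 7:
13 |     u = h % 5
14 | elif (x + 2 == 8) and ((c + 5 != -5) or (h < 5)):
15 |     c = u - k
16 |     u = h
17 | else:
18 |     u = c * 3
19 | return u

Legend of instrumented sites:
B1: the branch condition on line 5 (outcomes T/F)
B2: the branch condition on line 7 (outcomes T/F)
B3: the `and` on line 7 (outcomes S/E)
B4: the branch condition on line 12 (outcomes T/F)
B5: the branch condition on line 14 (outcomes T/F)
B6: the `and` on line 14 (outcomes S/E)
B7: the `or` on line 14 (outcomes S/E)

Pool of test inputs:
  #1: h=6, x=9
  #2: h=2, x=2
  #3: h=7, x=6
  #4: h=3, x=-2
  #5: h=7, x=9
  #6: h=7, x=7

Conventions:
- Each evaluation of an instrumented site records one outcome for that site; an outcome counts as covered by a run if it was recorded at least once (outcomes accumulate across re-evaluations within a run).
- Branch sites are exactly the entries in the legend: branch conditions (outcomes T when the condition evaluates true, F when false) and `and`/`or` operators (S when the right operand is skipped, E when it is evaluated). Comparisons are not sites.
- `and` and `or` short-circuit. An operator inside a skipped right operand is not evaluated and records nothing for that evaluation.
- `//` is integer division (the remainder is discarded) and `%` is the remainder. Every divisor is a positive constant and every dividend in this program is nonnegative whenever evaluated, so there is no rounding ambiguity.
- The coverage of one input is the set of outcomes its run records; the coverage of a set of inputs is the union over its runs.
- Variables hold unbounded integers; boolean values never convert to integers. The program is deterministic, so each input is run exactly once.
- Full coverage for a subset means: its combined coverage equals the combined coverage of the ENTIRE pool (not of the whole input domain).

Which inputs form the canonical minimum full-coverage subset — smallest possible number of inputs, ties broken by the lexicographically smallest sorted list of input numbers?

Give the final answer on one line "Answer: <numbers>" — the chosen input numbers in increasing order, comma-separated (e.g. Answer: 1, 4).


input #1, h=6, x=9: events B1->T, B3->E, B2->F, B4->F, B6->S, B5->F; outcomes B1=T, B2=F, B3=E, B4=F, B5=F, B6=S
input #2, h=2, x=2: events B1->T, B3->S, B2->F, B4->F, B6->S, B5->F; outcomes B1=T, B2=F, B3=S, B4=F, B5=F, B6=S
input #3, h=7, x=6: events B1->T, B3->E, B2->T, B4->F, B6->E, B7->S, B5->T; outcomes B1=T, B2=T, B3=E, B4=F, B5=T, B6=E, B7=S
input #4, h=3, x=-2: events B1->T, B3->E, B2->F, B4->F, B6->S, B5->F; outcomes B1=T, B2=F, B3=E, B4=F, B5=F, B6=S
input #5, h=7, x=9: events B1->T, B3->E, B2->T, B4->F, B6->S, B5->F; outcomes B1=T, B2=T, B3=E, B4=F, B5=F, B6=S
input #6, h=7, x=7: events B1->T, B3->E, B2->T, B4->F, B6->S, B5->F; outcomes B1=T, B2=T, B3=E, B4=F, B5=F, B6=S
together the pool reaches 11 outcomes: B1=T, B2=T, B2=F, B3=S, B3=E, B4=F, B5=T, B5=F, B6=S, B6=E, B7=S
checked all size-1 subsets: none covers 11 outcomes (max 7/11)
inputs {2, 3} (size 2) cover everything; no size-2 subset with a lexicographically smaller index list covers all 11
Answer: 2, 3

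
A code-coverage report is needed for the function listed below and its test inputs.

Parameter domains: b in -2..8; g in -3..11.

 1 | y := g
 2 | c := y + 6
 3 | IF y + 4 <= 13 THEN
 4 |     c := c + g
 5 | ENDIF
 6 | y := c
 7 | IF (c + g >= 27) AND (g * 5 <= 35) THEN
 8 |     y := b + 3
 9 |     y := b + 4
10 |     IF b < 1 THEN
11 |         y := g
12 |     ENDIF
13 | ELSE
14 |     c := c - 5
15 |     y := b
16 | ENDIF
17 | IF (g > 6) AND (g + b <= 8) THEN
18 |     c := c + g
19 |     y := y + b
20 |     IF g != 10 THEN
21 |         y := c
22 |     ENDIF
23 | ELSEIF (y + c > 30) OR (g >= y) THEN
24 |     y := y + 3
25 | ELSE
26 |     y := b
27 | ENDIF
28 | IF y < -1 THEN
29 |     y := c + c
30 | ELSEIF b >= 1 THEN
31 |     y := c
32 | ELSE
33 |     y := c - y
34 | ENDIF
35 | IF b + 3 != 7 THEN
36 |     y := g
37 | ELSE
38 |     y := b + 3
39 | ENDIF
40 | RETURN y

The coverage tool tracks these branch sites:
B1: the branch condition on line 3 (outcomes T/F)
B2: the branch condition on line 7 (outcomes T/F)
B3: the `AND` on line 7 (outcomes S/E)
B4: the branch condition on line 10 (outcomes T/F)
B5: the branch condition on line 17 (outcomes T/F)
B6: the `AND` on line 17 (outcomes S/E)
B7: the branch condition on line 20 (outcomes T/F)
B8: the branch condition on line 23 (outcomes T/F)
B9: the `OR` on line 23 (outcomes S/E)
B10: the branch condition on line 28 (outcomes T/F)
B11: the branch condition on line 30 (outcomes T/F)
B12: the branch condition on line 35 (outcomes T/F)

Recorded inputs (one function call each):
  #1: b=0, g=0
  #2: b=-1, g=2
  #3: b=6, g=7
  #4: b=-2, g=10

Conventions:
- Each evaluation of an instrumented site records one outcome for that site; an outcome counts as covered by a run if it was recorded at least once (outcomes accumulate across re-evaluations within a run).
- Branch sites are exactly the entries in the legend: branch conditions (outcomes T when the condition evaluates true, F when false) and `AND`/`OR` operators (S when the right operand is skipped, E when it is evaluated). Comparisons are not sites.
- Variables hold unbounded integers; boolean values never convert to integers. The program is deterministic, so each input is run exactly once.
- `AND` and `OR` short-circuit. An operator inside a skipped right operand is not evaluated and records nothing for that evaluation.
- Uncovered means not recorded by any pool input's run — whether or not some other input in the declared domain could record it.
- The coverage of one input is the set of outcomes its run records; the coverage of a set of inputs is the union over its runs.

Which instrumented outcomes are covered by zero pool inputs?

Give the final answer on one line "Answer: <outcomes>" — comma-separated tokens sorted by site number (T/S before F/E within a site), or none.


run #1 (b=0, g=0) runs B1->T, B3->S, B2->F, B6->S, B5->F, B9->E, B8->T, B10->F, B11->F, B12->T; records B1=T, B2=F, B3=S, B5=F, B6=S, B8=T, B9=E, B10=F, B11=F, B12=T
run #2 (b=-1, g=2) runs B1->T, B3->S, B2->F, B6->S, B5->F, B9->E, B8->T, B10->F, B11->F, B12->T; records B1=T, B2=F, B3=S, B5=F, B6=S, B8=T, B9=E, B10=F, B11=F, B12=T
run #3 (b=6, g=7) runs B1->T, B3->E, B2->T, B4->F, B6->E, B5->F, B9->E, B8->F, B10->F, B11->T, B12->T; records B1=T, B2=T, B3=E, B4=F, B5=F, B6=E, B8=F, B9=E, B10=F, B11=T, B12=T
run #4 (b=-2, g=10) runs B1->F, B3->S, B2->F, B6->E, B5->T, B7->F, B10->T, B12->T; records B1=F, B2=F, B3=S, B5=T, B6=E, B7=F, B10=T, B12=T
union over the pool: B1=T, B1=F, B2=T, B2=F, B3=S, B3=E, B4=F, B5=T, B5=F, B6=S, B6=E, B7=F, B8=T, B8=F, B9=E, B10=T, B10=F, B11=T, B11=F, B12=T
uncovered (4 of 24): B4=T, B7=T, B9=S, B12=F
Answer: B4=T, B7=T, B9=S, B12=F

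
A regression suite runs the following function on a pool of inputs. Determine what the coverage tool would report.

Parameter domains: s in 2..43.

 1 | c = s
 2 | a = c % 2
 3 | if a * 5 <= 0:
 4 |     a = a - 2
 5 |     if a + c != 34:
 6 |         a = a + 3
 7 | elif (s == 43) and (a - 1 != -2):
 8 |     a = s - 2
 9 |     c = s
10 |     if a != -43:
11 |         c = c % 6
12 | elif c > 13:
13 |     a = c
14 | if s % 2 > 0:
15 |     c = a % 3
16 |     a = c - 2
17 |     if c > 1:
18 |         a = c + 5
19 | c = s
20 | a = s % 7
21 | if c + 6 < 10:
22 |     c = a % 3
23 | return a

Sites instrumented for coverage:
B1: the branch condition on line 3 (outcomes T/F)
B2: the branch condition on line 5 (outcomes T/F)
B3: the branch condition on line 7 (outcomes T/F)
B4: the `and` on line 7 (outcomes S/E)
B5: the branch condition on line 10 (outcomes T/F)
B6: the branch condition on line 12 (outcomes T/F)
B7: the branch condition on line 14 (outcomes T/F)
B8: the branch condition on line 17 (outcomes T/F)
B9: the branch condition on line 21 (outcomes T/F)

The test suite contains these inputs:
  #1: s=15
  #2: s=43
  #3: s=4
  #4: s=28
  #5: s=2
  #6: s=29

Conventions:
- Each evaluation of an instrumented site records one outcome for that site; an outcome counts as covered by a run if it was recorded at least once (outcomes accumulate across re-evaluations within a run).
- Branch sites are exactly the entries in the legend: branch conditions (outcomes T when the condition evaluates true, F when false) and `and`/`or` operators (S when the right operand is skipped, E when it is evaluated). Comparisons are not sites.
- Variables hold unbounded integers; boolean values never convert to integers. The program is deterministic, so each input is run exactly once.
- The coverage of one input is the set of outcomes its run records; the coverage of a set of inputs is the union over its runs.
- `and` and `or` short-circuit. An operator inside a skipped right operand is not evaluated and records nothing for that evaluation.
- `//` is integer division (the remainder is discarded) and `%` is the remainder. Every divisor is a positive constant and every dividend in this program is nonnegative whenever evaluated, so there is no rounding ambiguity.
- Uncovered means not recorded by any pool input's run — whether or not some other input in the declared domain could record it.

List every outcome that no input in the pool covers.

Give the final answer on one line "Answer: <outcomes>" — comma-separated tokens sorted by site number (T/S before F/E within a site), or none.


#1 (s=15) -> covered: B1=F, B3=F, B4=S, B6=T, B7=T, B8=F, B9=F
#2 (s=43) -> covered: B1=F, B3=T, B4=E, B5=T, B7=T, B8=T, B9=F
#3 (s=4) -> covered: B1=T, B2=T, B7=F, B9=F
#4 (s=28) -> covered: B1=T, B2=T, B7=F, B9=F
#5 (s=2) -> covered: B1=T, B2=T, B7=F, B9=T
#6 (s=29) -> covered: B1=F, B3=F, B4=S, B6=T, B7=T, B8=T, B9=F
union over the pool: B1=T, B1=F, B2=T, B3=T, B3=F, B4=S, B4=E, B5=T, B6=T, B7=T, B7=F, B8=T, B8=F, B9=T, B9=F
uncovered (3 of 18): B2=F, B5=F, B6=F
Answer: B2=F, B5=F, B6=F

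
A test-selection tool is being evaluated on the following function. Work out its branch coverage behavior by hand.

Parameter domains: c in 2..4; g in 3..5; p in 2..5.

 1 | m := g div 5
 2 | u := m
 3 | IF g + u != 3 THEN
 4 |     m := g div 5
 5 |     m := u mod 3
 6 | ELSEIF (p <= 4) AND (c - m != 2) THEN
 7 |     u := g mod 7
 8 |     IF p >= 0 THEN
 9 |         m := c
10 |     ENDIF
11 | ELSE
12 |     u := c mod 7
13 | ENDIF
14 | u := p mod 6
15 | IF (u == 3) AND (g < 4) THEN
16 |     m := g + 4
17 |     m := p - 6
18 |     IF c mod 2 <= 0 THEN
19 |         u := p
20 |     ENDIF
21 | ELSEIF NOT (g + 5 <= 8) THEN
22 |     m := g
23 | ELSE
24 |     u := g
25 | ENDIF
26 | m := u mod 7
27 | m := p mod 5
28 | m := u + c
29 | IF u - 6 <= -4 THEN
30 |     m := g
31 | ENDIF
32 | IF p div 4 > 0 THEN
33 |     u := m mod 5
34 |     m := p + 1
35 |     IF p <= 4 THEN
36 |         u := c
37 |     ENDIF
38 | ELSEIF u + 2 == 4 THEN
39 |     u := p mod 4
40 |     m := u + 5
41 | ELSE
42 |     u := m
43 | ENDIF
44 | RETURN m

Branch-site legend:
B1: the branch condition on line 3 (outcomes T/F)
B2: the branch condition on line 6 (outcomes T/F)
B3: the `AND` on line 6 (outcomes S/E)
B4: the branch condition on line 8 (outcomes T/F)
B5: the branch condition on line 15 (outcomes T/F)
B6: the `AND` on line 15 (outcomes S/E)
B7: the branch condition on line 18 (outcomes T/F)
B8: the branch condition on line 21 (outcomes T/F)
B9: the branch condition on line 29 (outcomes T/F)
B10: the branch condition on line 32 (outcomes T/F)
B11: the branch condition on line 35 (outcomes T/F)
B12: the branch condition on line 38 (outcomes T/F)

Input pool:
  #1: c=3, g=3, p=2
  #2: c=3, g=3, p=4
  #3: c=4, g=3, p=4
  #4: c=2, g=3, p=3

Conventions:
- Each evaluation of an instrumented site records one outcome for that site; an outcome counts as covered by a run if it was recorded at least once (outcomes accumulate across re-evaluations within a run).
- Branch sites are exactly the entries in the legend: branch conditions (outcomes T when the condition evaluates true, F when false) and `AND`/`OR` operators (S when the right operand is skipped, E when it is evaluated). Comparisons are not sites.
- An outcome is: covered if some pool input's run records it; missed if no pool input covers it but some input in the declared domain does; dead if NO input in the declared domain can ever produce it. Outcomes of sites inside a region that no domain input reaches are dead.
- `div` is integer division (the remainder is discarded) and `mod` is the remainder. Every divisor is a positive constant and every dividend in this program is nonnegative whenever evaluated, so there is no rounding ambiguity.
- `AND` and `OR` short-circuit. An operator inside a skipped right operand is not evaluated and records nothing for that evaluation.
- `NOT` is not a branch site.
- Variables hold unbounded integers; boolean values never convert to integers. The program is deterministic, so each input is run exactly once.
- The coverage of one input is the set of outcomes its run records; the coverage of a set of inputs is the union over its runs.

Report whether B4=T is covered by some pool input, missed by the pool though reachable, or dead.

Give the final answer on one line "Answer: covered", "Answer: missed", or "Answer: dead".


B4=T is recorded by pool input(s) 1, 2, 3 -> covered
Answer: covered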